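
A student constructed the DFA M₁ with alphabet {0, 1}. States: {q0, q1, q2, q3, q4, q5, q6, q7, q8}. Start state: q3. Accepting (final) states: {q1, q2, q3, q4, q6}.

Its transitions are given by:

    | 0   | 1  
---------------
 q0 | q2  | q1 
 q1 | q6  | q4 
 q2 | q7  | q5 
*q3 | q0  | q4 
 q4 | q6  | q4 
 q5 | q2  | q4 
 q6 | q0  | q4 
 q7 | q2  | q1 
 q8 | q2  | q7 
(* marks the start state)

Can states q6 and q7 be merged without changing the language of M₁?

First remove the unreachable states {q8}; 8 states remain.
Initial partition by acceptance: {q1,q2,q3,q4,q6} | {q0,q5,q7}.
Split {q1,q2,q3,q4,q6} by δ(·,0) → {q2,q3,q6} and {q1,q4}.
On input 1, block {q2,q3,q6} splits into {q3,q6} and {q2}.
The partition is now stable with 4 blocks: {q3,q6} | {q0,q5,q7} | {q1,q4} | {q2}.
q6 and q7 end up in different blocks, so they are distinguishable. For instance, the string 'ε' is accepted from only q6.

No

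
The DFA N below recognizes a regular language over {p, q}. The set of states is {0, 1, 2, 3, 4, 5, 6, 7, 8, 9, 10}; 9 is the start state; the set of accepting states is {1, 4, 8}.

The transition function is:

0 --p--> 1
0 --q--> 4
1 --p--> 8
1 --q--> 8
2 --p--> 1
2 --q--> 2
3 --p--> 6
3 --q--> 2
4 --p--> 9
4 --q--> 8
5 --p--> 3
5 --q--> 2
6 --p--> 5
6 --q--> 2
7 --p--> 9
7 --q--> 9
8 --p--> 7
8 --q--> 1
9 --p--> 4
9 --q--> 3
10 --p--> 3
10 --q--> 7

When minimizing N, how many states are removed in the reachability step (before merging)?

BFS from 9 reaches {1, 2, 3, 4, 5, 6, 7, 8, 9}; the 2 state(s) 0, 10 are never visited.

2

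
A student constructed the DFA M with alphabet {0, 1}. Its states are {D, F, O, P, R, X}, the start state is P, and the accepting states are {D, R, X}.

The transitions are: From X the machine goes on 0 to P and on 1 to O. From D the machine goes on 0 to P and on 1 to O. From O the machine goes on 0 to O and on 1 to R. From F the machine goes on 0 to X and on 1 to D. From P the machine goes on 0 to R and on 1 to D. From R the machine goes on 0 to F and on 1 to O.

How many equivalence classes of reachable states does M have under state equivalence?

Every state is reachable, so we keep all 6.
Initial partition by acceptance: {D,R,X} | {F,O,P}.
Refine {F,O,P} on symbol 0: members go to different blocks, giving {F,P} and {O}.
Stable partition: {D,R,X} | {F,P} | {O} — 3 equivalence classes.

3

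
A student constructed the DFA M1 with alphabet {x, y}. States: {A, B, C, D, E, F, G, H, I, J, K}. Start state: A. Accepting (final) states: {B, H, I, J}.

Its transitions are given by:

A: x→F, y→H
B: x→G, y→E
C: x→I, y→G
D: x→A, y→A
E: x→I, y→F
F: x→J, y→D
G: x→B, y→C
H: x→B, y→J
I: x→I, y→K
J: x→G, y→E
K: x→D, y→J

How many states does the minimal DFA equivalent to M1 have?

All states are reachable from the start state.
Initial partition by acceptance: {B,H,I,J} | {A,C,D,E,F,G,K}.
Split {B,H,I,J} by δ(·,x) → {B,J} and {H,I}.
Split {A,C,D,E,F,G,K} by δ(·,x) → {A,D,K} and {C,E} and {F,G}.
Split {A,D,K} by δ(·,x) → {D,K} and {A}.
Refine {D,K} on symbol x: members go to different blocks, giving {D} and {K}.
Split {H,I} by δ(·,x) → {H} and {I}.
Refine {F,G} on symbol y: members go to different blocks, giving {F} and {G}.
Refine {C,E} on symbol y: members go to different blocks, giving {C} and {E}.
No further refinement is possible. Final partition (10 blocks): {B,J} | {D} | {H} | {C} | {F} | {A} | {K} | {I} | {G} | {E}.

10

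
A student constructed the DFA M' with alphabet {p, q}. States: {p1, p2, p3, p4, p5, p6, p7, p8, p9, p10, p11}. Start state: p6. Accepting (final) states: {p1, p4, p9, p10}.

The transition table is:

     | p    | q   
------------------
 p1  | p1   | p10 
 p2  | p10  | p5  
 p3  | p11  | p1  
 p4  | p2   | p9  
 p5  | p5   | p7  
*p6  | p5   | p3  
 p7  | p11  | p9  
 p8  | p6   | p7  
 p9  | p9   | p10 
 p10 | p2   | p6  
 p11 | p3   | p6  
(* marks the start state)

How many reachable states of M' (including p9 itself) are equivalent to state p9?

First remove the unreachable states {p4,p8}; 9 states remain.
P0 = {p1,p9,p10} | {p2,p3,p5,p6,p7,p11}.
On input p, block {p1,p9,p10} splits into {p1,p9} and {p10}.
On input p, block {p2,p3,p5,p6,p7,p11} splits into {p3,p5,p6,p7,p11} and {p2}.
Refine {p3,p5,p6,p7,p11} on symbol q: members go to different blocks, giving {p5,p6,p11} and {p3,p7}.
On input p, block {p5,p6,p11} splits into {p5,p6} and {p11}.
The partition is now stable with 6 blocks: {p1,p9} | {p5,p6} | {p10} | {p2} | {p3,p7} | {p11}.
State p9 belongs to the block {p1,p9}, which has 2 states.

2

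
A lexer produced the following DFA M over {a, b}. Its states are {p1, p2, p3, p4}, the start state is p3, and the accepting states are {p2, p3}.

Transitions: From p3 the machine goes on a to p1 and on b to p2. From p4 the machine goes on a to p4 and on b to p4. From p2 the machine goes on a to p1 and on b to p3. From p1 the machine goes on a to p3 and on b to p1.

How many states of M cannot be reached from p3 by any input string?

Starting at p3 and following transitions, the reachable set is {p1, p2, p3}. That leaves p4 unreachable — 1 in total.

1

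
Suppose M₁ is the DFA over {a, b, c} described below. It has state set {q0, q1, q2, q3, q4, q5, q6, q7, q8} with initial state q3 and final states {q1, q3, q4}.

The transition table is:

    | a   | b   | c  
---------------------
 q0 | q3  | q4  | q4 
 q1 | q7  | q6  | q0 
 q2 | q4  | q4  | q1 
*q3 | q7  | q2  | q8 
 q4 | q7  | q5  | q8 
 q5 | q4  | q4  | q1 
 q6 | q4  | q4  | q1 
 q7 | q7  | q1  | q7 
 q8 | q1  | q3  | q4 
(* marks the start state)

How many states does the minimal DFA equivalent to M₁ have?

Start with accepting vs non-accepting: {q1,q3,q4} | {q0,q2,q5,q6,q7,q8}.
On input a, block {q0,q2,q5,q6,q7,q8} splits into {q0,q2,q5,q6,q8} and {q7}.
No further refinement is possible. Final partition (3 blocks): {q1,q3,q4} | {q0,q2,q5,q6,q8} | {q7}.

3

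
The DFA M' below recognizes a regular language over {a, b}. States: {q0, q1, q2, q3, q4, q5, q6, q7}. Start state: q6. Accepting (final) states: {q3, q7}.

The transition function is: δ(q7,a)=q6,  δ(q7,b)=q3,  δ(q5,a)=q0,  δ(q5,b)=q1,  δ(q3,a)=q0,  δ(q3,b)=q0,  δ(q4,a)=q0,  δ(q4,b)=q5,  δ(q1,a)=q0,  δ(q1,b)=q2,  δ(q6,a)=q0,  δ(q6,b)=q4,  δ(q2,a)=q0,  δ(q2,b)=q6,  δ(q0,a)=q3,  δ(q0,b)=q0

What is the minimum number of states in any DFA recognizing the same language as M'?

Reachable states from the start: {q0,q1,q2,q3,q4,q5,q6}. Unreachable: {q7} — drop them.
P0 = {q3} | {q0,q1,q2,q4,q5,q6}.
Split {q0,q1,q2,q4,q5,q6} by δ(·,a) → {q1,q2,q4,q5,q6} and {q0}.
Stable partition: {q3} | {q1,q2,q4,q5,q6} | {q0} — 3 equivalence classes.

3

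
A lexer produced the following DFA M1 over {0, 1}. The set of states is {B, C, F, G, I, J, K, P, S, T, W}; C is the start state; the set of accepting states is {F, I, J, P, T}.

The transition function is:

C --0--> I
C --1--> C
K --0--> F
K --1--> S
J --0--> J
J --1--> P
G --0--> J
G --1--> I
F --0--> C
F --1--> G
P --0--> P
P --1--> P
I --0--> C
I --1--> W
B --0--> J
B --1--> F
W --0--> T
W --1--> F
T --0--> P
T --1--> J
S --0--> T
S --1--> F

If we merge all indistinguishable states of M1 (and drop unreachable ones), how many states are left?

Reachable states from the start: {C,F,G,I,J,P,T,W}. Unreachable: {B,K,S} — drop them.
Start with accepting vs non-accepting: {F,I,J,P,T} | {C,G,W}.
Refine {F,I,J,P,T} on symbol 0: members go to different blocks, giving {J,P,T} and {F,I}.
Split {C,G,W} by δ(·,0) → {G,W} and {C}.
Stable partition: {J,P,T} | {G,W} | {F,I} | {C} — 4 equivalence classes.

4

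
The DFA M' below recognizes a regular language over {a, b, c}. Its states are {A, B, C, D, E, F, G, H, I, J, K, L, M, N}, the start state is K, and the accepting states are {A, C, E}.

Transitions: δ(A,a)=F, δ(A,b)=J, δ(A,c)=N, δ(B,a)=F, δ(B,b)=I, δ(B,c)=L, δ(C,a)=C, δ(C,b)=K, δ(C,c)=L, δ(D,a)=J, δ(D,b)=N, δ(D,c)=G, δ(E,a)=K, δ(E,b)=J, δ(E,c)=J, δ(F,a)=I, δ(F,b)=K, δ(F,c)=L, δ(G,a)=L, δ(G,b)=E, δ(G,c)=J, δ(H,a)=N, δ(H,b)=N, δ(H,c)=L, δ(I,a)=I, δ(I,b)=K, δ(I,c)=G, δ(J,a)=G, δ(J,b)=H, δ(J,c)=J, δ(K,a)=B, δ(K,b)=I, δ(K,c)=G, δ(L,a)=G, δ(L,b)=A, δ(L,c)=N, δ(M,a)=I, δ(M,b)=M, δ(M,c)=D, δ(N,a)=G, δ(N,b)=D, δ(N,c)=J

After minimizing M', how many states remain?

States {C,M} cannot be reached from the start state, so discard them.
P0 = {A,E} | {B,D,F,G,H,I,J,K,L,N}.
Split {B,D,F,G,H,I,J,K,L,N} by δ(·,b) → {B,D,F,H,I,J,K,N} and {G,L}.
Split {B,D,F,H,I,J,K,N} by δ(·,a) → {B,D,F,H,I,K} and {J,N}.
Split {B,D,F,H,I,K} by δ(·,a) → {B,F,I,K} and {D,H}.
Stable partition: {A,E} | {B,F,I,K} | {G,L} | {J,N} | {D,H} — 5 equivalence classes.

5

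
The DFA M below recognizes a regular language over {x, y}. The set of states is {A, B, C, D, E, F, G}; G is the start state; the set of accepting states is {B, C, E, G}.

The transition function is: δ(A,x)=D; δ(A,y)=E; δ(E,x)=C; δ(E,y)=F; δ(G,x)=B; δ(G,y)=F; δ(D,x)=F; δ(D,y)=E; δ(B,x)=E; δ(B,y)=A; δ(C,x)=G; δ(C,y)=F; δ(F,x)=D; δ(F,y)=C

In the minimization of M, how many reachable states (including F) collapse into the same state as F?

3

Every state is reachable, so we keep all 7.
P0 = {B,C,E,G} | {A,D,F}.
Stable partition: {B,C,E,G} | {A,D,F} — 2 equivalence classes.
The equivalence class containing F is {A,D,F}, of size 3.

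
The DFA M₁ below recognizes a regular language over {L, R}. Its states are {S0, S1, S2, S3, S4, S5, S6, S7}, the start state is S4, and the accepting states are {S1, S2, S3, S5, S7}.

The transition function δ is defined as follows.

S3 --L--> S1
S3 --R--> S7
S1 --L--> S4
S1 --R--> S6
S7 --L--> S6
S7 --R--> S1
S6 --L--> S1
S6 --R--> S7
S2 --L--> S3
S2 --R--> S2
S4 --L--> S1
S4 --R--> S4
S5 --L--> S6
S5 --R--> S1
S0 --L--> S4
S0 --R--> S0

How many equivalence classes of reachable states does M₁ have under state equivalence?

First remove the unreachable states {S0,S2,S3,S5}; 4 states remain.
Start with accepting vs non-accepting: {S1,S7} | {S4,S6}.
On input R, block {S1,S7} splits into {S1} and {S7}.
Refine {S4,S6} on symbol R: members go to different blocks, giving {S4} and {S6}.
Stable partition: {S1} | {S4} | {S7} | {S6} — 4 equivalence classes.

4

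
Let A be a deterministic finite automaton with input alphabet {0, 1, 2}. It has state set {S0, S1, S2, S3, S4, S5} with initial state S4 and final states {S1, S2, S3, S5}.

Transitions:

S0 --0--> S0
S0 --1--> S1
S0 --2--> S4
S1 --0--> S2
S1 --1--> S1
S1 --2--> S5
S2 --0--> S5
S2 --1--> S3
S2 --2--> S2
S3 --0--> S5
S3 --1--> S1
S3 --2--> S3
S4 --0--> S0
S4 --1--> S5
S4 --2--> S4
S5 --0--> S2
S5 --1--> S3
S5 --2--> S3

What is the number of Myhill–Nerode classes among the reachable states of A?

P0 = {S1,S2,S3,S5} | {S0,S4}.
The partition is now stable with 2 blocks: {S1,S2,S3,S5} | {S0,S4}.

2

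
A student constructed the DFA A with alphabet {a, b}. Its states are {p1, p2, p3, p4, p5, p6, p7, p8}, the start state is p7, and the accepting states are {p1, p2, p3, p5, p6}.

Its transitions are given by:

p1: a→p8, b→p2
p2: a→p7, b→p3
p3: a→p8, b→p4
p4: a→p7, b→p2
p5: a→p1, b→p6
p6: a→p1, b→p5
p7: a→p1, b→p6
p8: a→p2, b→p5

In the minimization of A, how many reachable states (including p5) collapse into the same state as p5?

Start with accepting vs non-accepting: {p1,p2,p3,p5,p6} | {p4,p7,p8}.
Refine {p1,p2,p3,p5,p6} on symbol a: members go to different blocks, giving {p1,p2,p3} and {p5,p6}.
Refine {p1,p2,p3} on symbol b: members go to different blocks, giving {p1,p2} and {p3}.
On input b, block {p1,p2} splits into {p1} and {p2}.
Split {p4,p7,p8} by δ(·,a) → {p4} and {p7} and {p8}.
Stable partition: {p1} | {p4} | {p5,p6} | {p3} | {p2} | {p7} | {p8} — 7 equivalence classes.
State p5 belongs to the block {p5,p6}, which has 2 states.

2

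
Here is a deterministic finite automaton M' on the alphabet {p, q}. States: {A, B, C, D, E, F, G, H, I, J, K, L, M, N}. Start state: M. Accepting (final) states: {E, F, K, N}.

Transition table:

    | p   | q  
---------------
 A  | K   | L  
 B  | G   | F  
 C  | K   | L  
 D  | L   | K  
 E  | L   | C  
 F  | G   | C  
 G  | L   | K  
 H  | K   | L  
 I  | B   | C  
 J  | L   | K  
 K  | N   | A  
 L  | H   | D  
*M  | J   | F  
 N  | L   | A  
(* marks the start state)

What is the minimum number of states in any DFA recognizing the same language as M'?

Reachable states from the start: {A,C,D,F,G,H,J,K,L,M,N}. Unreachable: {B,E,I} — drop them.
Initial partition by acceptance: {F,K,N} | {A,C,D,G,H,J,L,M}.
Split {F,K,N} by δ(·,p) → {F,N} and {K}.
Split {A,C,D,G,H,J,L,M} by δ(·,p) → {D,G,J,L,M} and {A,C,H}.
On input p, block {D,G,J,L,M} splits into {D,G,J,M} and {L}.
Refine {F,N} on symbol p: members go to different blocks, giving {F} and {N}.
Split {D,G,J,M} by δ(·,p) → {D,G,J} and {M}.
No further refinement is possible. Final partition (7 blocks): {F} | {D,G,J} | {K} | {A,C,H} | {L} | {N} | {M}.

7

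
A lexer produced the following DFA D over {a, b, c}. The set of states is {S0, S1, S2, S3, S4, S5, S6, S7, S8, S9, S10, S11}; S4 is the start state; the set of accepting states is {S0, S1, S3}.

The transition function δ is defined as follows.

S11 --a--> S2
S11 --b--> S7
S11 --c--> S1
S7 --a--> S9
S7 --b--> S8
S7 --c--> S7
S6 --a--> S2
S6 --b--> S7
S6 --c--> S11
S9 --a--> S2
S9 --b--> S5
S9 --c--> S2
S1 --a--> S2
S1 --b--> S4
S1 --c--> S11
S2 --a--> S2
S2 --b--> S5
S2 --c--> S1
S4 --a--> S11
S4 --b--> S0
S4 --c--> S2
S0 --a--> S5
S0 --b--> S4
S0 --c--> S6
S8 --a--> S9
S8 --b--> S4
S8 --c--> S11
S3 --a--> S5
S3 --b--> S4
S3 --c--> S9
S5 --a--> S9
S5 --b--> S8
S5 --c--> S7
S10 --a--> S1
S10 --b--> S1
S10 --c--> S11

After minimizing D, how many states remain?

7

States {S3,S10} cannot be reached from the start state, so discard them.
P0 = {S0,S1} | {S2,S4,S5,S6,S7,S8,S9,S11}.
Split {S2,S4,S5,S6,S7,S8,S9,S11} by δ(·,b) → {S2,S5,S6,S7,S8,S9,S11} and {S4}.
Refine {S2,S5,S6,S7,S8,S9,S11} on symbol b: members go to different blocks, giving {S2,S5,S6,S7,S9,S11} and {S8}.
On input b, block {S2,S5,S6,S7,S9,S11} splits into {S2,S6,S9,S11} and {S5,S7}.
Split {S0,S1} by δ(·,a) → {S0} and {S1}.
On input c, block {S2,S6,S9,S11} splits into {S2,S11} and {S6,S9}.
No further refinement is possible. Final partition (7 blocks): {S0} | {S2,S11} | {S4} | {S8} | {S5,S7} | {S1} | {S6,S9}.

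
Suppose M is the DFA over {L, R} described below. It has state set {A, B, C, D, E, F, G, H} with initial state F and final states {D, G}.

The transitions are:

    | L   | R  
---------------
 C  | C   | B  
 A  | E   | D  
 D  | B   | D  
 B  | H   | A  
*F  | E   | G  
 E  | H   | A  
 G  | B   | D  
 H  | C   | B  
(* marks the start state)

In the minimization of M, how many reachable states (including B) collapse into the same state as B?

2

Initial partition by acceptance: {D,G} | {A,B,C,E,F,H}.
Split {A,B,C,E,F,H} by δ(·,R) → {B,C,E,H} and {A,F}.
On input R, block {B,C,E,H} splits into {B,E} and {C,H}.
No further refinement is possible. Final partition (4 blocks): {D,G} | {B,E} | {A,F} | {C,H}.
State B belongs to the block {B,E}, which has 2 states.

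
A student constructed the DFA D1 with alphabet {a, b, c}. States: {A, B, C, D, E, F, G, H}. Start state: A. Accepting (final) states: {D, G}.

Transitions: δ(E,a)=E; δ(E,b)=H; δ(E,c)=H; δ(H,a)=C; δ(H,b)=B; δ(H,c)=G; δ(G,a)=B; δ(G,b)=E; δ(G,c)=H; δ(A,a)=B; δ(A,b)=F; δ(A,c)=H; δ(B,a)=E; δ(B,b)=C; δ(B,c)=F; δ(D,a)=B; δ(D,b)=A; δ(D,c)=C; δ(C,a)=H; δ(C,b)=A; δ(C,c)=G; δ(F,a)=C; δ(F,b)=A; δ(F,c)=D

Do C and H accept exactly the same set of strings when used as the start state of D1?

P0 = {D,G} | {A,B,C,E,F,H}.
On input c, block {A,B,C,E,F,H} splits into {A,B,E} and {C,F,H}.
The partition is now stable with 3 blocks: {D,G} | {A,B,E} | {C,F,H}.
C and H lie in the same block of the stable partition, so they are equivalent — no string distinguishes them.

Yes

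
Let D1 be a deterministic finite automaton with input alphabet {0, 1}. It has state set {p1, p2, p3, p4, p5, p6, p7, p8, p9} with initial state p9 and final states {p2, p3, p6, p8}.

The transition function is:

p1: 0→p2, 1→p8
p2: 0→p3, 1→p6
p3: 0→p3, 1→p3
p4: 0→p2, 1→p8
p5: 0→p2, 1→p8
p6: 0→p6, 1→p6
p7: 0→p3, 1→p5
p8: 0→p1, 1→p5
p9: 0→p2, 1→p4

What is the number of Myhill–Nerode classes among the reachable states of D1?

4

States {p7} cannot be reached from the start state, so discard them.
Start with accepting vs non-accepting: {p2,p3,p6,p8} | {p1,p4,p5,p9}.
Split {p2,p3,p6,p8} by δ(·,0) → {p2,p3,p6} and {p8}.
Split {p1,p4,p5,p9} by δ(·,1) → {p1,p4,p5} and {p9}.
Stable partition: {p2,p3,p6} | {p1,p4,p5} | {p8} | {p9} — 4 equivalence classes.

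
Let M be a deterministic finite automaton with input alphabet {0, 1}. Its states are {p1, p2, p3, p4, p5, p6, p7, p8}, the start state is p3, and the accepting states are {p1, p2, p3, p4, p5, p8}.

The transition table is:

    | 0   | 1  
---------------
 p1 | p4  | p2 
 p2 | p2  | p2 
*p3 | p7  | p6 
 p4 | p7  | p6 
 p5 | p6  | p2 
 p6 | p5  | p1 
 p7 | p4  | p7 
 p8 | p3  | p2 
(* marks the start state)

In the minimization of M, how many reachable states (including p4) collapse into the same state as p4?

2

Reachable states from the start: {p1,p2,p3,p4,p5,p6,p7}. Unreachable: {p8} — drop them.
Initial partition by acceptance: {p1,p2,p3,p4,p5} | {p6,p7}.
Refine {p1,p2,p3,p4,p5} on symbol 0: members go to different blocks, giving {p3,p4,p5} and {p1,p2}.
On input 1, block {p3,p4,p5} splits into {p3,p4} and {p5}.
Refine {p6,p7} on symbol 0: members go to different blocks, giving {p6} and {p7}.
On input 0, block {p1,p2} splits into {p1} and {p2}.
No further refinement is possible. Final partition (6 blocks): {p3,p4} | {p6} | {p1} | {p5} | {p7} | {p2}.
The equivalence class containing p4 is {p3,p4}, of size 2.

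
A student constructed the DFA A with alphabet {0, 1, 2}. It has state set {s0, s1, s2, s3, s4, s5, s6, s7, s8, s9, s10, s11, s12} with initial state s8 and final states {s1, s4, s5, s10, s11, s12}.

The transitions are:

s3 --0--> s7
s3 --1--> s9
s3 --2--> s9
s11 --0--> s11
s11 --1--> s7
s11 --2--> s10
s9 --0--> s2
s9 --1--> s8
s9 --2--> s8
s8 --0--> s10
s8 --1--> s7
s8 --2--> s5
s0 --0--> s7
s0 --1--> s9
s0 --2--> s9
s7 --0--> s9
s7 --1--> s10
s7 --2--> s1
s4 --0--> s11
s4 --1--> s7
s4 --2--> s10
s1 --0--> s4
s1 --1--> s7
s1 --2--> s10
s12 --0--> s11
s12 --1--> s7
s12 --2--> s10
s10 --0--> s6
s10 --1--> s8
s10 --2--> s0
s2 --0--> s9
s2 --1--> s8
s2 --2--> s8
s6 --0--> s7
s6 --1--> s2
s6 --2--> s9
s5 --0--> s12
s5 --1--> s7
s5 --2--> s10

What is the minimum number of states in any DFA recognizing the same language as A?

6

States {s3} cannot be reached from the start state, so discard them.
Start with accepting vs non-accepting: {s1,s4,s5,s10,s11,s12} | {s0,s2,s6,s7,s8,s9}.
Split {s1,s4,s5,s10,s11,s12} by δ(·,0) → {s1,s4,s5,s11,s12} and {s10}.
Split {s0,s2,s6,s7,s8,s9} by δ(·,0) → {s0,s2,s6,s7,s9} and {s8}.
Split {s0,s2,s6,s7,s9} by δ(·,1) → {s0,s6} and {s2,s9} and {s7}.
The partition is now stable with 6 blocks: {s1,s4,s5,s11,s12} | {s0,s6} | {s10} | {s8} | {s2,s9} | {s7}.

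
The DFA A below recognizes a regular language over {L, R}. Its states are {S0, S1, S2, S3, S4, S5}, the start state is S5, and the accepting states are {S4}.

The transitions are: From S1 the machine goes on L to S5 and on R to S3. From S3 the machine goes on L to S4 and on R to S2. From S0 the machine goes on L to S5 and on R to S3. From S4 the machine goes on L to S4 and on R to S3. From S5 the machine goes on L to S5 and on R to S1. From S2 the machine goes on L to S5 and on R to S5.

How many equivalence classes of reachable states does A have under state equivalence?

5

States {S0} cannot be reached from the start state, so discard them.
Start with accepting vs non-accepting: {S4} | {S1,S2,S3,S5}.
Refine {S1,S2,S3,S5} on symbol L: members go to different blocks, giving {S1,S2,S5} and {S3}.
Refine {S1,S2,S5} on symbol R: members go to different blocks, giving {S2,S5} and {S1}.
Split {S2,S5} by δ(·,R) → {S2} and {S5}.
Stable partition: {S4} | {S2} | {S3} | {S1} | {S5} — 5 equivalence classes.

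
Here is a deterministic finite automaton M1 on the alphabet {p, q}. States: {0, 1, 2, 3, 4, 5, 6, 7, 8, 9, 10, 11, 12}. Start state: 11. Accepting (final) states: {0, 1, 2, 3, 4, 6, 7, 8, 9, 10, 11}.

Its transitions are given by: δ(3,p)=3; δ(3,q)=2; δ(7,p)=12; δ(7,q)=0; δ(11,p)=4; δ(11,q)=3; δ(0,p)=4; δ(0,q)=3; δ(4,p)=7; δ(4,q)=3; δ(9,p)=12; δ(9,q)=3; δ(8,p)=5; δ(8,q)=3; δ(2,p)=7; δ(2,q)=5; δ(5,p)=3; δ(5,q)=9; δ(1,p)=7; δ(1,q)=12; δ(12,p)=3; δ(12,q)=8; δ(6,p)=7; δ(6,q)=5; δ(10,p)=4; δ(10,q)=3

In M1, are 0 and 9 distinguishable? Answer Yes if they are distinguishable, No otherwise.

States {1,6,10} cannot be reached from the start state, so discard them.
Start with accepting vs non-accepting: {0,2,3,4,7,8,9,11} | {5,12}.
On input p, block {0,2,3,4,7,8,9,11} splits into {0,2,3,4,11} and {7,8,9}.
Refine {0,2,3,4,11} on symbol p: members go to different blocks, giving {0,3,11} and {2,4}.
Split {0,3,11} by δ(·,p) → {0,11} and {3}.
On input q, block {7,8,9} splits into {8,9} and {7}.
On input q, block {2,4} splits into {2} and {4}.
Stable partition: {0,11} | {5,12} | {8,9} | {2} | {3} | {7} | {4} — 7 equivalence classes.
0 and 9 end up in different blocks, so they are distinguishable. For instance, the string 'p' is accepted from only 0.

Yes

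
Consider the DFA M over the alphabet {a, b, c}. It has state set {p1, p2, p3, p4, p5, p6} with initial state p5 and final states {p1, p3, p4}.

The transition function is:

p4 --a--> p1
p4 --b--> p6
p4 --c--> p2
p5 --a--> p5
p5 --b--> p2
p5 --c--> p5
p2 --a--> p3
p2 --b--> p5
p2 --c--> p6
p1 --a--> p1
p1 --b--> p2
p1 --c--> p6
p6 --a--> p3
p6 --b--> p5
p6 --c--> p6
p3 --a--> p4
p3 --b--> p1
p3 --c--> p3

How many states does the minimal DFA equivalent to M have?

All states are reachable from the start state.
Initial partition by acceptance: {p1,p3,p4} | {p2,p5,p6}.
Split {p1,p3,p4} by δ(·,b) → {p1,p4} and {p3}.
On input a, block {p2,p5,p6} splits into {p2,p6} and {p5}.
The partition is now stable with 4 blocks: {p1,p4} | {p2,p6} | {p3} | {p5}.

4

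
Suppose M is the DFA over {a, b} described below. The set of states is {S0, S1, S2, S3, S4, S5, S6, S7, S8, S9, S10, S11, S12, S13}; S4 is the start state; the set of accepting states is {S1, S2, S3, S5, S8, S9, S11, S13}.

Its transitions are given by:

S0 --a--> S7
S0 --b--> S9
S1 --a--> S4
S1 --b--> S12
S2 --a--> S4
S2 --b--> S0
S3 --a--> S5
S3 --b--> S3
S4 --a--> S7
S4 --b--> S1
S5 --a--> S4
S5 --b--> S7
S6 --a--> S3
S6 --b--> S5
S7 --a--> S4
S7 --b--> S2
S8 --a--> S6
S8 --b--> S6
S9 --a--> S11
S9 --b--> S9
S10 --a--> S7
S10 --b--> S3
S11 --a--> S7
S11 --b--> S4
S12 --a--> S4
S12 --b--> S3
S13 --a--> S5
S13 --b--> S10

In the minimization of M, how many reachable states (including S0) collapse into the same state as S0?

2

First remove the unreachable states {S6,S8,S10,S13}; 10 states remain.
Initial partition by acceptance: {S1,S2,S3,S5,S9,S11} | {S0,S4,S7,S12}.
Split {S1,S2,S3,S5,S9,S11} by δ(·,a) → {S1,S2,S5,S11} and {S3,S9}.
Split {S0,S4,S7,S12} by δ(·,b) → {S0,S12} and {S4,S7}.
On input b, block {S1,S2,S5,S11} splits into {S1,S2} and {S5,S11}.
Stable partition: {S1,S2} | {S0,S12} | {S3,S9} | {S4,S7} | {S5,S11} — 5 equivalence classes.
State S0 belongs to the block {S0,S12}, which has 2 states.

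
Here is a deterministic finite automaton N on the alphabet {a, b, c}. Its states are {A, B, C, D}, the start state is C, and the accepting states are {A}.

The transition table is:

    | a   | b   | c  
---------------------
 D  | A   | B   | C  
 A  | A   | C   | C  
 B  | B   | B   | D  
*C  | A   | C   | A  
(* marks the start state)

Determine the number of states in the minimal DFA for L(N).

Reachable states from the start: {A,C}. Unreachable: {B,D} — drop them.
Initial partition by acceptance: {A} | {C}.
Stable partition: {A} | {C} — 2 equivalence classes.

2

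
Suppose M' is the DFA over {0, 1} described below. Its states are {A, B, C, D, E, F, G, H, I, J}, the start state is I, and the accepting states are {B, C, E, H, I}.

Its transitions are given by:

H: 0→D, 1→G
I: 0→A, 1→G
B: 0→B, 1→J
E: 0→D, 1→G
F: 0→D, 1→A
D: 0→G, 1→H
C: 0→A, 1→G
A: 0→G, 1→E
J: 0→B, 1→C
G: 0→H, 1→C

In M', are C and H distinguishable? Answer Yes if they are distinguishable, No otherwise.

No

Reachable states from the start: {A,C,D,E,G,H,I}. Unreachable: {B,F,J} — drop them.
Initial partition by acceptance: {C,E,H,I} | {A,D,G}.
Split {A,D,G} by δ(·,0) → {A,D} and {G}.
The partition is now stable with 3 blocks: {C,E,H,I} | {A,D} | {G}.
C and H lie in the same block of the stable partition, so they are equivalent — no string distinguishes them.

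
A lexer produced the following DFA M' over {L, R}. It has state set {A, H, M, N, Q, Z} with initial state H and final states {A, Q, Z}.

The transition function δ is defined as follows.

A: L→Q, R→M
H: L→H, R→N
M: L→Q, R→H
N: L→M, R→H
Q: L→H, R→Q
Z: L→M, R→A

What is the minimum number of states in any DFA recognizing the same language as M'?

4

Reachable states from the start: {H,M,N,Q}. Unreachable: {A,Z} — drop them.
P0 = {Q} | {H,M,N}.
Refine {H,M,N} on symbol L: members go to different blocks, giving {H,N} and {M}.
Refine {H,N} on symbol L: members go to different blocks, giving {N} and {H}.
No further refinement is possible. Final partition (4 blocks): {Q} | {N} | {M} | {H}.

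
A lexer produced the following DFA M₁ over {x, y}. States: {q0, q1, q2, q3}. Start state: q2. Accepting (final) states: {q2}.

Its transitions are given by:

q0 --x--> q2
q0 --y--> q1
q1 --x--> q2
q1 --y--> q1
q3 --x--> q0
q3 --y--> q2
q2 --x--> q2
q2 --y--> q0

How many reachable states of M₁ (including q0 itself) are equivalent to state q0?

2

States {q3} cannot be reached from the start state, so discard them.
Initial partition by acceptance: {q2} | {q0,q1}.
Stable partition: {q2} | {q0,q1} — 2 equivalence classes.
State q0 belongs to the block {q0,q1}, which has 2 states.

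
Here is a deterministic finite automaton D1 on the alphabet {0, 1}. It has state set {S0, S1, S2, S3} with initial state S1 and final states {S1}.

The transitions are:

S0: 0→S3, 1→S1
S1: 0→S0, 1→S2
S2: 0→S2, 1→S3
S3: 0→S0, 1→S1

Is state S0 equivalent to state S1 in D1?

No

All states are reachable from the start state.
Initial partition by acceptance: {S1} | {S0,S2,S3}.
Split {S0,S2,S3} by δ(·,1) → {S0,S3} and {S2}.
The partition is now stable with 3 blocks: {S1} | {S0,S3} | {S2}.
S0 and S1 end up in different blocks, so they are distinguishable. For instance, the string 'ε' is accepted from only S1.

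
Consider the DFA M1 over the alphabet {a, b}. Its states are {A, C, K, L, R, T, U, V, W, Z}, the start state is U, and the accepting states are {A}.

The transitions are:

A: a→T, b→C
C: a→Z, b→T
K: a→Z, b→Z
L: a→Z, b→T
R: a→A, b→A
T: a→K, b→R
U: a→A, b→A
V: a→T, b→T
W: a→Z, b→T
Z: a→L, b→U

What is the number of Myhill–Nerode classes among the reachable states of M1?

4

Reachable states from the start: {A,C,K,L,R,T,U,Z}. Unreachable: {V,W} — drop them.
Start with accepting vs non-accepting: {A} | {C,K,L,R,T,U,Z}.
On input a, block {C,K,L,R,T,U,Z} splits into {C,K,L,T,Z} and {R,U}.
Refine {C,K,L,T,Z} on symbol b: members go to different blocks, giving {C,K,L} and {T,Z}.
The partition is now stable with 4 blocks: {A} | {C,K,L} | {R,U} | {T,Z}.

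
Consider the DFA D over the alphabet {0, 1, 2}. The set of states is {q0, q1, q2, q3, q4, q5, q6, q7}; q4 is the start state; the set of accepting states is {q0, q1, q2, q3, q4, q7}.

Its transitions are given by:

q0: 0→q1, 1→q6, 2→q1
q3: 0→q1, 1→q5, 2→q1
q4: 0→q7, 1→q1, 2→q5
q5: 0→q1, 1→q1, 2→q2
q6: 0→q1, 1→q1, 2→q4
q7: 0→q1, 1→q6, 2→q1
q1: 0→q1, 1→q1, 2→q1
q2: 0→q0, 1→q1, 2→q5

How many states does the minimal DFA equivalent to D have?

4

States {q3} cannot be reached from the start state, so discard them.
Start with accepting vs non-accepting: {q0,q1,q2,q4,q7} | {q5,q6}.
Split {q0,q1,q2,q4,q7} by δ(·,1) → {q1,q2,q4} and {q0,q7}.
Refine {q1,q2,q4} on symbol 0: members go to different blocks, giving {q2,q4} and {q1}.
No further refinement is possible. Final partition (4 blocks): {q2,q4} | {q5,q6} | {q0,q7} | {q1}.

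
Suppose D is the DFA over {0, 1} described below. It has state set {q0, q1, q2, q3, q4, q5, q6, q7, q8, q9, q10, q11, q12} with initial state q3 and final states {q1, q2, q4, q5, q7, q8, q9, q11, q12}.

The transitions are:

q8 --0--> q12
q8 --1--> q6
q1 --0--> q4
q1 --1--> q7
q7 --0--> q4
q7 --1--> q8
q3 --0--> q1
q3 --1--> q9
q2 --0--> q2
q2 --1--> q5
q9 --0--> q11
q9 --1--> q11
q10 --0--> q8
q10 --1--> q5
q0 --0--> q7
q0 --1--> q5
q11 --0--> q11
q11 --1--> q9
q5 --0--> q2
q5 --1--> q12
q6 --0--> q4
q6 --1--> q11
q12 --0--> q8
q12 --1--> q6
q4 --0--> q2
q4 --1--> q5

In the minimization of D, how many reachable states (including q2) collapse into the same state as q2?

3

Reachable states from the start: {q1,q2,q3,q4,q5,q6,q7,q8,q9,q11,q12}. Unreachable: {q0,q10} — drop them.
Initial partition by acceptance: {q1,q2,q4,q5,q7,q8,q9,q11,q12} | {q3,q6}.
On input 1, block {q1,q2,q4,q5,q7,q8,q9,q11,q12} splits into {q1,q2,q4,q5,q7,q9,q11} and {q8,q12}.
Refine {q1,q2,q4,q5,q7,q9,q11} on symbol 1: members go to different blocks, giving {q1,q2,q4,q9,q11} and {q5,q7}.
On input 1, block {q1,q2,q4,q9,q11} splits into {q1,q2,q4} and {q9,q11}.
The partition is now stable with 5 blocks: {q1,q2,q4} | {q3,q6} | {q8,q12} | {q5,q7} | {q9,q11}.
State q2 belongs to the block {q1,q2,q4}, which has 3 states.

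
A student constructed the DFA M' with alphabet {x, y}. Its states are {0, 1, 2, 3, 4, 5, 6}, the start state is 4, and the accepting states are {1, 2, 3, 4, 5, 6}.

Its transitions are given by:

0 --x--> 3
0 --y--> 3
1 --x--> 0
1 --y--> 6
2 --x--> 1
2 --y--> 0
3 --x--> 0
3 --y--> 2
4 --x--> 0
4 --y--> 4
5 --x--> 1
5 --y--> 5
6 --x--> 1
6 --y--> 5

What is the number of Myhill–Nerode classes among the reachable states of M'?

Every state is reachable, so we keep all 7.
P0 = {1,2,3,4,5,6} | {0}.
Split {1,2,3,4,5,6} by δ(·,x) → {1,3,4} and {2,5,6}.
Split {1,3,4} by δ(·,y) → {1,3} and {4}.
On input y, block {2,5,6} splits into {5,6} and {2}.
On input y, block {1,3} splits into {1} and {3}.
No further refinement is possible. Final partition (6 blocks): {1} | {0} | {5,6} | {4} | {2} | {3}.

6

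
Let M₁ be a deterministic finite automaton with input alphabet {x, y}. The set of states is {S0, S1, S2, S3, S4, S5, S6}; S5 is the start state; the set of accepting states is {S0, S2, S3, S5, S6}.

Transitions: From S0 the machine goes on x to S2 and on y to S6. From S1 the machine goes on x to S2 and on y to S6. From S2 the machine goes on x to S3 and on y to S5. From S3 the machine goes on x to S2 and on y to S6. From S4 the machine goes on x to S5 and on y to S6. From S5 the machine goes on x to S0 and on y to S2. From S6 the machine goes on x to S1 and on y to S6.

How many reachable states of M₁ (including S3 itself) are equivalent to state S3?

First remove the unreachable states {S4}; 6 states remain.
Start with accepting vs non-accepting: {S0,S2,S3,S5,S6} | {S1}.
Refine {S0,S2,S3,S5,S6} on symbol x: members go to different blocks, giving {S0,S2,S3,S5} and {S6}.
Refine {S0,S2,S3,S5} on symbol y: members go to different blocks, giving {S0,S3} and {S2,S5}.
The partition is now stable with 4 blocks: {S0,S3} | {S1} | {S6} | {S2,S5}.
The equivalence class containing S3 is {S0,S3}, of size 2.

2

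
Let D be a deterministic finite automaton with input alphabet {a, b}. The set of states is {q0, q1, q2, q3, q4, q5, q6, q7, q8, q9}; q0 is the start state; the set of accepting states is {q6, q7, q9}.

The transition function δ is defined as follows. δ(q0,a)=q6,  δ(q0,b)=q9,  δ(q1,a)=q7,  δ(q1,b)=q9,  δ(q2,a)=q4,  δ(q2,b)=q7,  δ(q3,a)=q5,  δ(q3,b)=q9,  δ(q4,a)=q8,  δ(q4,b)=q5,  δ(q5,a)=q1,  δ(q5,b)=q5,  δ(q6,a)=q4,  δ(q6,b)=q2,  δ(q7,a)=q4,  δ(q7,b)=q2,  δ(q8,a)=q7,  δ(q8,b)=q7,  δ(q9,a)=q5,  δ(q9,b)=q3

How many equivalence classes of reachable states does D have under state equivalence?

4

P0 = {q6,q7,q9} | {q0,q1,q2,q3,q4,q5,q8}.
On input a, block {q0,q1,q2,q3,q4,q5,q8} splits into {q2,q3,q4,q5} and {q0,q1,q8}.
On input a, block {q2,q3,q4,q5} splits into {q2,q3} and {q4,q5}.
Stable partition: {q6,q7,q9} | {q2,q3} | {q0,q1,q8} | {q4,q5} — 4 equivalence classes.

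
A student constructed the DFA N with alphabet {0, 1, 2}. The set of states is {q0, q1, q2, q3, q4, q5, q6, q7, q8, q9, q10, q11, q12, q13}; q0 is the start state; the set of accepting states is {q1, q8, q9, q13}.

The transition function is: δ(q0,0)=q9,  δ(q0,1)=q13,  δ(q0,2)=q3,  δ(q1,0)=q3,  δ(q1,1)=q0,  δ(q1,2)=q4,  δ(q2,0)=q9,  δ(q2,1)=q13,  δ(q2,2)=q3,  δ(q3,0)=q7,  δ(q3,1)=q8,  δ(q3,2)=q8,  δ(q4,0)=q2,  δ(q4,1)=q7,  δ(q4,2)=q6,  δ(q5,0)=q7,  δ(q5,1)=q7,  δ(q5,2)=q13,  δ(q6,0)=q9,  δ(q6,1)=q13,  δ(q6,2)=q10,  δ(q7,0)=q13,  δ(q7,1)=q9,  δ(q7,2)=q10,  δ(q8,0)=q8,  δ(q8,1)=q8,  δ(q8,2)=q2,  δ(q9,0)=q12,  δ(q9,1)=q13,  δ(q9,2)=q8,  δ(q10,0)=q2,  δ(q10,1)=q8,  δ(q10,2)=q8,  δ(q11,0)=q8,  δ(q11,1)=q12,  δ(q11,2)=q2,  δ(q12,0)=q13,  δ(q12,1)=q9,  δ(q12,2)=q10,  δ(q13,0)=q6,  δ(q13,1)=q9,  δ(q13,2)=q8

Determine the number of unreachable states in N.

BFS from q0 reaches {q0, q2, q3, q6, q7, q8, q9, q10, q12, q13}; the 4 state(s) q1, q4, q5, q11 are never visited.

4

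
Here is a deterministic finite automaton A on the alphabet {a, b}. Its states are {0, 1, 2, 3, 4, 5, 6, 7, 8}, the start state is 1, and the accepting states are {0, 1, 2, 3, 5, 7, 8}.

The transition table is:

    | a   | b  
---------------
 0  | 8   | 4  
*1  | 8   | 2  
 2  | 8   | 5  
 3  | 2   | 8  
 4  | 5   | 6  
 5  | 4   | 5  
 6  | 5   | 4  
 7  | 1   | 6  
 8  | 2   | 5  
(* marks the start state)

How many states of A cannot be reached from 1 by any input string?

BFS from 1 reaches {1, 2, 4, 5, 6, 8}; the 3 state(s) 0, 3, 7 are never visited.

3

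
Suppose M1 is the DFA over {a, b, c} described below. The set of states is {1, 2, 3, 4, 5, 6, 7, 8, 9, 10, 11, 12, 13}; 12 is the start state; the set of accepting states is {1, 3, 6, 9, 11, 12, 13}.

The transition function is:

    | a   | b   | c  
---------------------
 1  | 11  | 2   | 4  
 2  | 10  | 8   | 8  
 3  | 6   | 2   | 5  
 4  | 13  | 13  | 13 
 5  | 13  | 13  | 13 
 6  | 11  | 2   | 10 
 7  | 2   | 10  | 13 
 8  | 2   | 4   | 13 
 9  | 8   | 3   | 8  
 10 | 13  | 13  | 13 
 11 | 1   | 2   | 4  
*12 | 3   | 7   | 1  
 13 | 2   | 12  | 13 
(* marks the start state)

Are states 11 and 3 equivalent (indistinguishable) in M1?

Yes

First remove the unreachable states {9}; 12 states remain.
P0 = {1,3,6,11,12,13} | {2,4,5,7,8,10}.
On input a, block {1,3,6,11,12,13} splits into {1,3,6,11,12} and {13}.
Split {1,3,6,11,12} by δ(·,c) → {1,3,6,11} and {12}.
Split {2,4,5,7,8,10} by δ(·,a) → {2,7,8} and {4,5,10}.
On input a, block {2,7,8} splits into {7,8} and {2}.
No further refinement is possible. Final partition (6 blocks): {1,3,6,11} | {7,8} | {13} | {12} | {4,5,10} | {2}.
11 and 3 lie in the same block of the stable partition, so they are equivalent — no string distinguishes them.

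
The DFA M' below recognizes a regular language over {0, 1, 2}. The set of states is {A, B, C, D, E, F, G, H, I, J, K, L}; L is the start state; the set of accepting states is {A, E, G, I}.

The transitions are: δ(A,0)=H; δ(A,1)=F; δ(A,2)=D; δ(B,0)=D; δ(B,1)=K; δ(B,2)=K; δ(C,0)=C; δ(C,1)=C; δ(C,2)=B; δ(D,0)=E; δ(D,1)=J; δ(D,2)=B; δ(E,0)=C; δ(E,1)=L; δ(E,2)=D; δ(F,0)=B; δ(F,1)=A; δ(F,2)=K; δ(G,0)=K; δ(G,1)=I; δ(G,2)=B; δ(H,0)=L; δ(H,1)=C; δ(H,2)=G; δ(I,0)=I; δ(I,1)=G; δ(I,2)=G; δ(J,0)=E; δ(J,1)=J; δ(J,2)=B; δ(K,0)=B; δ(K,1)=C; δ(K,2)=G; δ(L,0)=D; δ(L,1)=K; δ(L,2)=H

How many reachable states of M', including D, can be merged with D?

2

First remove the unreachable states {A,F}; 10 states remain.
Start with accepting vs non-accepting: {E,G,I} | {B,C,D,H,J,K,L}.
Refine {E,G,I} on symbol 0: members go to different blocks, giving {E,G} and {I}.
Split {E,G} by δ(·,1) → {E} and {G}.
Refine {B,C,D,H,J,K,L} on symbol 0: members go to different blocks, giving {B,C,H,K,L} and {D,J}.
Split {B,C,H,K,L} by δ(·,0) → {C,H,K} and {B,L}.
On input 0, block {C,H,K} splits into {H,K} and {C}.
The partition is now stable with 7 blocks: {E} | {H,K} | {I} | {G} | {D,J} | {B,L} | {C}.
State D belongs to the block {D,J}, which has 2 states.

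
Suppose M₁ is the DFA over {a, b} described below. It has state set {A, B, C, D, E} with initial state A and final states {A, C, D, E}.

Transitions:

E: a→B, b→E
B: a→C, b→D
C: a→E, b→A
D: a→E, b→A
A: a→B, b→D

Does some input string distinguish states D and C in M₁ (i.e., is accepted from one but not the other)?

Start with accepting vs non-accepting: {A,C,D,E} | {B}.
Refine {A,C,D,E} on symbol a: members go to different blocks, giving {A,E} and {C,D}.
On input b, block {A,E} splits into {A} and {E}.
No further refinement is possible. Final partition (4 blocks): {A} | {B} | {C,D} | {E}.
D and C lie in the same block of the stable partition, so they are equivalent — no string distinguishes them.

No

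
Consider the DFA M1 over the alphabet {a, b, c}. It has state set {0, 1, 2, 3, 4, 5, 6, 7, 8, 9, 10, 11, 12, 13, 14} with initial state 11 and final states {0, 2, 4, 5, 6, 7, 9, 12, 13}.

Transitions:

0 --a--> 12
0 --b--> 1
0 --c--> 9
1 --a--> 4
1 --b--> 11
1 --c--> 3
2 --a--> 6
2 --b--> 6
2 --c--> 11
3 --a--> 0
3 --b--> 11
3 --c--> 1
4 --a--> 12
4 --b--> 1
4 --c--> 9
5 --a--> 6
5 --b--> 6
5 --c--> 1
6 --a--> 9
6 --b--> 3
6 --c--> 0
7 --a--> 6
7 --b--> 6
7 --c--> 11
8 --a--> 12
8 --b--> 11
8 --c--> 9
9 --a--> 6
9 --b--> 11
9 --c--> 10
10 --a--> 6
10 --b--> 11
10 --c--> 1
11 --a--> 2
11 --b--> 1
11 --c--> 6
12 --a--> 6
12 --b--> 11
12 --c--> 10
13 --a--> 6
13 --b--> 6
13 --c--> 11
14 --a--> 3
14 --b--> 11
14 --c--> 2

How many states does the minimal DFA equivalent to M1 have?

7

Reachable states from the start: {0,1,2,3,4,6,9,10,11,12}. Unreachable: {5,7,8,13,14} — drop them.
Initial partition by acceptance: {0,2,4,6,9,12} | {1,3,10,11}.
On input b, block {0,2,4,6,9,12} splits into {0,4,6,9,12} and {2}.
On input c, block {0,4,6,9,12} splits into {0,4,6} and {9,12}.
On input c, block {0,4,6} splits into {0,4} and {6}.
On input a, block {1,3,10,11} splits into {1,3} and {10} and {11}.
Stable partition: {0,4} | {1,3} | {2} | {9,12} | {6} | {10} | {11} — 7 equivalence classes.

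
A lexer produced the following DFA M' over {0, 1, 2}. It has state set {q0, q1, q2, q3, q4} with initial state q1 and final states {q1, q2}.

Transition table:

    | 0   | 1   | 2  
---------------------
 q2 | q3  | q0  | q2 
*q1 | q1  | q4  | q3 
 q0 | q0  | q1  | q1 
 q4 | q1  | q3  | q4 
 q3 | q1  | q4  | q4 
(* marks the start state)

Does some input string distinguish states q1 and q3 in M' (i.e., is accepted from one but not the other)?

Yes

States {q0,q2} cannot be reached from the start state, so discard them.
P0 = {q1} | {q3,q4}.
Stable partition: {q1} | {q3,q4} — 2 equivalence classes.
q1 and q3 end up in different blocks, so they are distinguishable. For instance, the string 'ε' is accepted from only q1.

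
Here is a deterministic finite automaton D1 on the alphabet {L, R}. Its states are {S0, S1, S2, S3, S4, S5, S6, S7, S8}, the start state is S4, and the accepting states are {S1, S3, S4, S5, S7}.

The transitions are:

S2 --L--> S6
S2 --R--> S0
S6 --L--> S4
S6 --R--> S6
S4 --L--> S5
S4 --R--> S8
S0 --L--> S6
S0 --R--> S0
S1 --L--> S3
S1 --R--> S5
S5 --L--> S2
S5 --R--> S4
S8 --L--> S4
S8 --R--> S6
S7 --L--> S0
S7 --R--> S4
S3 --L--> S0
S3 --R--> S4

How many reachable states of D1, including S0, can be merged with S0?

2

States {S1,S3,S7} cannot be reached from the start state, so discard them.
P0 = {S4,S5} | {S0,S2,S6,S8}.
On input L, block {S4,S5} splits into {S4} and {S5}.
Refine {S0,S2,S6,S8} on symbol L: members go to different blocks, giving {S0,S2} and {S6,S8}.
Stable partition: {S4} | {S0,S2} | {S5} | {S6,S8} — 4 equivalence classes.
State S0 belongs to the block {S0,S2}, which has 2 states.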